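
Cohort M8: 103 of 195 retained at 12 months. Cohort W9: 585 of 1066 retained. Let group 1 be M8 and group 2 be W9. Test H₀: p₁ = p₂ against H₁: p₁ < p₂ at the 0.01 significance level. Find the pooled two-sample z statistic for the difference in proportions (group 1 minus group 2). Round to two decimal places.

z = -0.53

p̂₁ = 103/195 ≈ 0.5282, p̂₂ = 585/1066 ≈ 0.5488.
Pooled p̂ = (103+585)/(195+1066) = 688/1261 = 0.5456.
SE = √(0.247921 × 0.00606629) = 0.0388.
z = (0.5282 − 0.5488)/0.0388 = -0.0206/0.0388 = -0.53.
p-value = P(Z < -0.531) ≈ 0.2979. With α = 0.01, fail to reject H₀.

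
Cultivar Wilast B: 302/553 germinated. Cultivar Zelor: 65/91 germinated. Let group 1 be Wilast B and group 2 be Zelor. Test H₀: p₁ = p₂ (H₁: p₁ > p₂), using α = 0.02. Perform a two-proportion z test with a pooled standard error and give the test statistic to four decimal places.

z = -3.0027

p̂₁ = 302/553 = 0.546112, p̂₂ = 65/91 = 0.714286.
Pooled p̂ = (302+65)/(553+91) = 367/644 = 0.569876.
SE = √(0.245117 × 0.0127973) = 0.056008.
z = (0.546112 − 0.714286)/0.056008 = -0.168174/0.056008 = -3.0027.
p-value = P(Z > -3.003) ≈ 0.9987. With α = 0.02, fail to reject H₀.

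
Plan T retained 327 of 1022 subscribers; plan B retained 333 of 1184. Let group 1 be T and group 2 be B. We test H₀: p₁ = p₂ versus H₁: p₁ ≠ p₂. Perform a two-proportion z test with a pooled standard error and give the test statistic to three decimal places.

z = 1.980

p̂₁ = 327/1022 = 0.31996, p̂₂ = 333/1184 = 0.28125.
Pooled p̂ = (327+333)/(1022+1184) = 660/2206 = 0.29918.
SE = √(0.209673 × 0.00182307) = 0.01955.
z = (0.31996 − 0.28125)/0.01955 = 0.03871/0.01955 = 1.980.
p-value = 2·P(Z > 1.980) ≈ 0.0477.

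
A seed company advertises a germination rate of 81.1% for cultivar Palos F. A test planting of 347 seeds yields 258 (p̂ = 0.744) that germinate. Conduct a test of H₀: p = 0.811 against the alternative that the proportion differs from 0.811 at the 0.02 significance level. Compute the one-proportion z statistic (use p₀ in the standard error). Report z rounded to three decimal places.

z = -3.211

p̂ = 258/347 ≈ 0.743516.
Under H₀, SE = √(0.811·0.189/347) = √(0.000441726) = 0.021017.
z = (0.743516 − 0.811)/0.021017 = -0.067484/0.021017 = -3.211.
p-value = 2·P(Z > 3.211) ≈ 0.0013. With α = 0.02, reject H₀.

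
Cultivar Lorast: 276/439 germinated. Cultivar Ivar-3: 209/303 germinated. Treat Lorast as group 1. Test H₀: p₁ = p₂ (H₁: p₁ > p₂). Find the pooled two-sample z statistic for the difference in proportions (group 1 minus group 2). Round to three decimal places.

z = -1.718

p̂₁ = 276/439 = 0.62870, p̂₂ = 209/303 = 0.68977.
Pooled p̂ = (276+209)/(439+303) = 485/742 = 0.65364.
SE = √(0.226395 × 0.00557823) = 0.03554.
z = (0.62870 − 0.68977)/0.03554 = -0.06107/0.03554 = -1.718.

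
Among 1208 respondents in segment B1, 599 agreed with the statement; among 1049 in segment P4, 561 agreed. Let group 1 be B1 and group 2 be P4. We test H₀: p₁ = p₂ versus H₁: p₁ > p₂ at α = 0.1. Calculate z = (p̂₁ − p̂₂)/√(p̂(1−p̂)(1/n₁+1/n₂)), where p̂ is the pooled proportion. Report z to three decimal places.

z = -1.846

p̂₁ = 599/1208 ≈ 0.49586, p̂₂ = 561/1049 ≈ 0.53480.
Pooled p̂ = (599+561)/(1208+1049) = 1160/2257 = 0.51396.
SE = √(p̂(1−p̂)(1/n₁+1/n₂)) = √(0.51396·0.48604·0.0017811) = √(0.000444929) = 0.02109.
z = (0.49586 − 0.53480)/0.02109 = -0.03894/0.02109 = -1.846.
p-value = P(Z > -1.846) ≈ 0.9675, so at α = 0.1 we fail to reject H₀.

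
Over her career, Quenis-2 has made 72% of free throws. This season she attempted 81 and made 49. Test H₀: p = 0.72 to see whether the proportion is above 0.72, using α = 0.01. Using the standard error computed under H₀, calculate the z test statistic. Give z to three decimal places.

z = -2.306

p̂ = 49/81 = 0.60494.
Standard error under H₀: √(0.72×0.28/81) = 0.04989.
z = (0.60494 − 0.72)/0.04989 = -0.11506/0.04989 = -2.306.
p-value = P(Z > -2.306) ≈ 0.9895. With α = 0.01, fail to reject H₀.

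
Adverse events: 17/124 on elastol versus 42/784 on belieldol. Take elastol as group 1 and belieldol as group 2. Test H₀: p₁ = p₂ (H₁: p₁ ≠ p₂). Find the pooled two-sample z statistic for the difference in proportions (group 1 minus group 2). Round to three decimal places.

p̂₁ = 17/124 = 0.137097, p̂₂ = 42/784 = 0.053571.
Pooled p̂ = (17+42)/(124+784) = 59/908 = 0.064978.
SE = √(0.0607558 × 0.00934003) = 0.023821.
z = (0.137097 − 0.053571)/0.023821 = 0.083526/0.023821 = 3.506.
p-value = 2·P(Z > 3.506) ≈ 0.0005.

z = 3.506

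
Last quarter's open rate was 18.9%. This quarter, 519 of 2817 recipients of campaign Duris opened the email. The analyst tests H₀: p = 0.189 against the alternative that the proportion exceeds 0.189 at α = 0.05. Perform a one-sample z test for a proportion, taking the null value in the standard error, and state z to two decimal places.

z = -0.65

p̂ = 519/2817 = 0.1842.
Standard error under H₀: √(0.189×0.811/2817) = 0.0074.
z = (0.1842 − 0.189)/0.0074 = -0.0048/0.0074 = -0.65.
p-value = P(Z > -0.645) ≈ 0.7407. With α = 0.05, fail to reject H₀.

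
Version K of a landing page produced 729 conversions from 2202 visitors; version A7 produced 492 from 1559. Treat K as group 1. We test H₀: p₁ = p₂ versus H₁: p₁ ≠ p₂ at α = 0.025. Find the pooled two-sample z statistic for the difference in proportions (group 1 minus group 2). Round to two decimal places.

z = 1.00

p̂₁ = 729/2202 ≈ 0.3311, p̂₂ = 492/1559 ≈ 0.3156.
Pooled p̂ = (729+492)/(2202+1559) = 1221/3761 = 0.3246.
SE = √(0.219252 × 0.00109557) = 0.0155.
z = (0.3311 − 0.3156)/0.0155 = 0.0155/0.0155 = 1.00.
Two-sided p-value ≈ 2·Φ(−0.999) = 0.3180; since p > α = 0.025, fail to reject H₀.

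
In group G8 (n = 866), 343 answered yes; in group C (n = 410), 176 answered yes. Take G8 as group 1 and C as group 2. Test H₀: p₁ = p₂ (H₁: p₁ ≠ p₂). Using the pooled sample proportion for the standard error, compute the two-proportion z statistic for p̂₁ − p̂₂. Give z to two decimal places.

z = -1.13

p̂₁ = 343/866 ≈ 0.3961, p̂₂ = 176/410 ≈ 0.4293.
Pooled p̂ = (343+176)/(866+410) = 519/1276 = 0.4067.
SE = √(0.241303 × 0.00359376) = 0.0294.
z = (0.3961 − 0.4293)/0.0294 = -0.0332/0.0294 = -1.13.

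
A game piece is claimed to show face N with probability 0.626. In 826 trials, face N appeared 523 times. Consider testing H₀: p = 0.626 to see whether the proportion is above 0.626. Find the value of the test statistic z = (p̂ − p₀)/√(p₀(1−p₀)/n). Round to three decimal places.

z = 0.426

p̂ = 523/826 ≈ 0.63317.
Standard error under H₀: √(0.626×0.374/826) = 0.01684.
z = (0.63317 − 0.626)/0.01684 = 0.00717/0.01684 = 0.426.
p-value = P(Z > 0.426) ≈ 0.3351.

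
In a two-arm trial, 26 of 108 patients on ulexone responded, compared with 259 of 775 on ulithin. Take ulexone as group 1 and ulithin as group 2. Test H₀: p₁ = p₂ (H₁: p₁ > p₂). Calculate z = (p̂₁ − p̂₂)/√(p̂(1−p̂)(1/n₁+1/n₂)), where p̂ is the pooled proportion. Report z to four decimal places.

p̂₁ = 26/108 = 0.240741, p̂₂ = 259/775 = 0.334194.
Pooled p̂ = (26+259)/(108+775) = 285/883 = 0.322763.
SE = √(p̂(1−p̂)(1/n₁+1/n₂)) = √(0.322763·0.677237·0.0105496) = √(0.002306) = 0.048021.
z = (0.240741 − 0.334194)/0.048021 = -0.093453/0.048021 = -1.9461.

z = -1.9461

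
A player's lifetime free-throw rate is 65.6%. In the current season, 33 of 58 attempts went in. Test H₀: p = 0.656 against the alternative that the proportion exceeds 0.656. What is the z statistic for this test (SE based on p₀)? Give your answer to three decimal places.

p̂ = 33/58 ≈ 0.56897.
SE = √(p₀(1−p₀)/n) = √(0.22566/58) = 0.06238.
z = (0.56897 − 0.656)/0.06238 = -0.08703/0.06238 = -1.395.
p-value = P(Z > -1.395) ≈ 0.9185.

z = -1.395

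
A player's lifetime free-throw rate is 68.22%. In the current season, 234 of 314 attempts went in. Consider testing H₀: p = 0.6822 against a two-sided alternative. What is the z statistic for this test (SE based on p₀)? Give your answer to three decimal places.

p̂ = 234/314 = 0.74522.
SE = √(p₀(1−p₀)/n) = √(0.2168/314) = 0.02628.
z = (0.74522 − 0.6822)/0.02628 = 0.06302/0.02628 = 2.398.
p-value = 2·P(Z > 2.398) ≈ 0.0165.

z = 2.398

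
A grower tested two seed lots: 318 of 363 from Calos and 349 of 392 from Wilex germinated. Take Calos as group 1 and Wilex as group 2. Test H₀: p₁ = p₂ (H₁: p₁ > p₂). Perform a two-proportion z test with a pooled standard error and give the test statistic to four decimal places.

p̂₁ = 318/363 ≈ 0.876033, p̂₂ = 349/392 ≈ 0.890306.
Pooled p̂ = (318+349)/(363+392) = 667/755 = 0.883444.
SE = √(0.102971 × 0.00530584) = 0.023374.
z = (0.876033 − 0.890306)/0.023374 = -0.014273/0.023374 = -0.6106.

z = -0.6106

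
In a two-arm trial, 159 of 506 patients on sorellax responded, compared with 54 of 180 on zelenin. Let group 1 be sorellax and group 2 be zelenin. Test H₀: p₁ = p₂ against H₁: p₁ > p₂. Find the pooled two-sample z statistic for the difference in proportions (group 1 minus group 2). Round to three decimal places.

z = 0.354

p̂₁ = 159/506 = 0.31423, p̂₂ = 54/180 = 0.30000.
Pooled p̂ = (159+54)/(506+180) = 213/686 = 0.31050.
SE = √(0.214088 × 0.00753184) = 0.04016.
z = (0.31423 − 0.30000)/0.04016 = 0.01423/0.04016 = 0.354.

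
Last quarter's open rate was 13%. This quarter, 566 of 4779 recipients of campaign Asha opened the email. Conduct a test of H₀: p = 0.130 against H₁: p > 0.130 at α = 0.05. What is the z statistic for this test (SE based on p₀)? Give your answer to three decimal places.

p̂ = 566/4779 ≈ 0.118435.
Standard error under H₀: √(0.13×0.87/4779) = 0.004865.
z = (0.118435 − 0.13)/0.004865 = -0.011565/0.004865 = -2.377.
p-value = P(Z > -2.377) ≈ 0.9913, so at α = 0.05 we fail to reject H₀.

z = -2.377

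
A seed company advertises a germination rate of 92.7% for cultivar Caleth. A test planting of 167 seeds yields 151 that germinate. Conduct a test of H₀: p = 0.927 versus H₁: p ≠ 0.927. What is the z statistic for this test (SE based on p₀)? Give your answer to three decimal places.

p̂ = 151/167 ≈ 0.90419.
SE = √(p₀(1−p₀)/n) = √(0.067671/167) = 0.02013.
z = (0.90419 − 0.927)/0.02013 = -0.02281/0.02013 = -1.133.
p-value = 2·P(Z > 1.133) ≈ 0.2572.

z = -1.133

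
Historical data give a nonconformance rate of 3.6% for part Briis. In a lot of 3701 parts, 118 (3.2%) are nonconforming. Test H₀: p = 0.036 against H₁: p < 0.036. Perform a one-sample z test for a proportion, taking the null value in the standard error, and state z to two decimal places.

p̂ = 118/3701 = 0.031883.
Under H₀, SE = √(0.036·0.964/3701) = √(9.37693e-06) = 0.003062.
z = (0.031883 − 0.036)/0.003062 = -0.004117/0.003062 = -1.34.

z = -1.34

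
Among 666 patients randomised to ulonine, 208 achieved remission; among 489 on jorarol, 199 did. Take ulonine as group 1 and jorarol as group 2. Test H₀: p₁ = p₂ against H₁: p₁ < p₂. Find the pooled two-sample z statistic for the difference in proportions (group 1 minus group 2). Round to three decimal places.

z = -3.327

p̂₁ = 208/666 ≈ 0.31231, p̂₂ = 199/489 ≈ 0.40695.
Pooled p̂ = (208+199)/(666+489) = 407/1155 = 0.35238.
SE = √(0.228209 × 0.00354649) = 0.02845.
z = (0.31231 − 0.40695)/0.02845 = -0.09464/0.02845 = -3.327.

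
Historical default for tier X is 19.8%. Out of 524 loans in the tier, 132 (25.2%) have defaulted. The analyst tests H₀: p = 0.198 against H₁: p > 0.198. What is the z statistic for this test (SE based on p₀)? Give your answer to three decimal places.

z = 3.097

p̂ = 132/524 = 0.251908.
Under H₀, SE = √(0.198·0.802/524) = √(0.000303046) = 0.017408.
z = (0.251908 − 0.198)/0.017408 = 0.053908/0.017408 = 3.097.
p-value = P(Z > 3.097) ≈ 0.0010.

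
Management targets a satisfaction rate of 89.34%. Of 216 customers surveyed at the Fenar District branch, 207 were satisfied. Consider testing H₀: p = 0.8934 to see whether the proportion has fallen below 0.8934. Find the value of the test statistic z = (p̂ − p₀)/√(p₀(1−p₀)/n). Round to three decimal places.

p̂ = 207/216 ≈ 0.95833.
Under H₀, SE = √(0.8934·0.1066/216) = √(0.000440909) = 0.02100.
z = (0.95833 − 0.8934)/0.02100 = 0.06493/0.02100 = 3.092.
p-value = P(Z < 3.092) ≈ 0.9990.

z = 3.092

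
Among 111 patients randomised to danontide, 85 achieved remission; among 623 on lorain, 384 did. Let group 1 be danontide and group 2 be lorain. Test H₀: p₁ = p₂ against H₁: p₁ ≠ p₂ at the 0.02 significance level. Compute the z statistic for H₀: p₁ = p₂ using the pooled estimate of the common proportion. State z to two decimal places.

p̂₁ = 85/111 ≈ 0.7658, p̂₂ = 384/623 ≈ 0.6164.
Pooled p̂ = (85+384)/(111+623) = 469/734 = 0.6390.
SE = √(p̂(1−p̂)(1/n₁+1/n₂)) = √(0.6390·0.3610·0.0106141) = √(0.00244856) = 0.0495.
z = (0.7658 − 0.6164)/0.0495 = 0.1494/0.0495 = 3.02.
p-value = 2·P(Z > 3.019) ≈ 0.0025. With α = 0.02, reject H₀.

z = 3.02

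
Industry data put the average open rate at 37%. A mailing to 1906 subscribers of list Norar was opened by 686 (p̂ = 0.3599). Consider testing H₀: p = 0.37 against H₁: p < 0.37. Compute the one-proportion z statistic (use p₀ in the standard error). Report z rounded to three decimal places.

p̂ = 686/1906 = 0.359916.
Under H₀, SE = √(0.37·0.63/1906) = √(0.000122298) = 0.011059.
z = (0.359916 − 0.37)/0.011059 = -0.010084/0.011059 = -0.912.
p-value = P(Z < -0.912) ≈ 0.1809.

z = -0.912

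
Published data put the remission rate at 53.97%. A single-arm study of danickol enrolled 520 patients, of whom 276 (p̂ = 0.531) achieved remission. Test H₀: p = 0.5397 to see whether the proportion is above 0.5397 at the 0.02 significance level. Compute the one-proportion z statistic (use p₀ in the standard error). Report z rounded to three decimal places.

z = -0.409

p̂ = 276/520 = 0.53077.
SE = √(p₀(1−p₀)/n) = √(0.24842/520) = 0.02186.
z = (0.53077 − 0.5397)/0.02186 = -0.00893/0.02186 = -0.409.
p-value = P(Z > -0.409) ≈ 0.6586; since p > α = 0.02, fail to reject H₀.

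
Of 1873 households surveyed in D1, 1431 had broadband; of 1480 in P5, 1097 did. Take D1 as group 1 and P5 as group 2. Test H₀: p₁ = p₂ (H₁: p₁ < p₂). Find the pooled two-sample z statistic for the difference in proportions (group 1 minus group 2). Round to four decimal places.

p̂₁ = 1431/1873 ≈ 0.764015, p̂₂ = 1097/1480 ≈ 0.741216.
Pooled p̂ = (1431+1097)/(1873+1480) = 2528/3353 = 0.753952.
SE = √(0.185509 × 0.00120958) = 0.014980.
z = (0.764015 − 0.741216)/0.014980 = 0.022799/0.014980 = 1.5220.

z = 1.5220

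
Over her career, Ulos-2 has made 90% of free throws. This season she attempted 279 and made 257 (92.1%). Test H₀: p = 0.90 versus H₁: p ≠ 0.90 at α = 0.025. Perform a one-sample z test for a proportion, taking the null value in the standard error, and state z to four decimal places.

p̂ = 257/279 = 0.921147.
SE = √(p₀(1−p₀)/n) = √(0.09/279) = 0.017961.
z = (0.921147 − 0.9)/0.017961 = 0.021147/0.017961 = 1.1774.
p-value = 2·P(Z > 1.177) ≈ 0.2390. With α = 0.025, fail to reject H₀.

z = 1.1774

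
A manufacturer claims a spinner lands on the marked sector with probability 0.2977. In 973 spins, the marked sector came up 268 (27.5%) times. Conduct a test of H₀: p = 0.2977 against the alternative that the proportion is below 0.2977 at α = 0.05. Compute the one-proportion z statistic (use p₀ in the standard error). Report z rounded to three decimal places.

z = -1.519

p̂ = 268/973 ≈ 0.275437.
SE = √(p₀(1−p₀)/n) = √(0.20907/973) = 0.014659.
z = (0.275437 − 0.2977)/0.014659 = -0.022263/0.014659 = -1.519.
p-value = P(Z < -1.519) ≈ 0.0644; since p > α = 0.05, fail to reject H₀.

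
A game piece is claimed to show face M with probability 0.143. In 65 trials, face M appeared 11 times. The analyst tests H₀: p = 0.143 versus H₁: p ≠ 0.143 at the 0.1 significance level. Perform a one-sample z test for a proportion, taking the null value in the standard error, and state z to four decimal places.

p̂ = 11/65 = 0.169231.
SE = √(p₀(1−p₀)/n) = √(0.12255/65) = 0.043421.
z = (0.169231 − 0.143)/0.043421 = 0.026231/0.043421 = 0.6041.
Two-sided p-value ≈ 2·Φ(−0.604) = 0.5458, so at α = 0.1 we fail to reject H₀.

z = 0.6041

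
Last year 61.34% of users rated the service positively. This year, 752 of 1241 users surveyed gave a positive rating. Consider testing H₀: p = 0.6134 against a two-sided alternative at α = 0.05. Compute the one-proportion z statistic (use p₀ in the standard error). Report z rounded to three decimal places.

z = -0.538

p̂ = 752/1241 ≈ 0.60596.
Standard error under H₀: √(0.6134×0.3866/1241) = 0.01382.
z = (0.60596 − 0.6134)/0.01382 = -0.00744/0.01382 = -0.538.
p-value = 2·P(Z > 0.538) ≈ 0.5906, so at α = 0.05 we fail to reject H₀.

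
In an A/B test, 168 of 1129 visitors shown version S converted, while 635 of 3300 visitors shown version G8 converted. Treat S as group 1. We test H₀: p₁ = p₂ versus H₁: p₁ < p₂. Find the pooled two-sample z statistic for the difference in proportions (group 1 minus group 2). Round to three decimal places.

z = -3.284

p̂₁ = 168/1129 ≈ 0.148804, p̂₂ = 635/3300 ≈ 0.192424.
Pooled p̂ = (168+635)/(1129+3300) = 803/4429 = 0.181305.
SE = √(0.148434 × 0.00118877) = 0.013284.
z = (0.148804 − 0.192424)/0.013284 = -0.043620/0.013284 = -3.284.
p-value = P(Z < -3.284) ≈ 0.0005.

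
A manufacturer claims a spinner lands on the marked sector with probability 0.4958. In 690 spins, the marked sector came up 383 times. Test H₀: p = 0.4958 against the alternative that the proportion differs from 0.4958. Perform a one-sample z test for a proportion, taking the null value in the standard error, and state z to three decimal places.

z = 3.114

p̂ = 383/690 = 0.555072.
Under H₀, SE = √(0.4958·0.5042/690) = √(0.000362293) = 0.019034.
z = (0.555072 − 0.4958)/0.019034 = 0.059272/0.019034 = 3.114.
p-value = 2·P(Z > 3.114) ≈ 0.0018.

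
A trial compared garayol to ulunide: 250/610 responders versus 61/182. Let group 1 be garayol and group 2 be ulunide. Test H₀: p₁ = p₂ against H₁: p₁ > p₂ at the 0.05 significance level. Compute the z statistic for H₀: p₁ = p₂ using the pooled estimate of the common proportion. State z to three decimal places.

p̂₁ = 250/610 ≈ 0.40984, p̂₂ = 61/182 ≈ 0.33516.
Pooled p̂ = (250+61)/(610+182) = 311/792 = 0.39268.
SE = √(p̂(1−p̂)(1/n₁+1/n₂)) = √(0.39268·0.60732·0.00713385) = √(0.00170129) = 0.04125.
z = (0.40984 − 0.33516)/0.04125 = 0.07468/0.04125 = 1.810.
p-value = P(Z > 1.810) ≈ 0.0351. With α = 0.05, reject H₀.

z = 1.810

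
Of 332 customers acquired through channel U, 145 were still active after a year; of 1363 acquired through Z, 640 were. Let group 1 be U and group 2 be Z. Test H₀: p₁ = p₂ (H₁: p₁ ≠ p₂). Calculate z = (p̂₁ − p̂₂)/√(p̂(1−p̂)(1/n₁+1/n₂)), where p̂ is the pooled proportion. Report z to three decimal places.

p̂₁ = 145/332 = 0.43675, p̂₂ = 640/1363 = 0.46955.
Pooled p̂ = (145+640)/(332+1363) = 785/1695 = 0.46313.
SE = √(p̂(1−p̂)(1/n₁+1/n₂)) = √(0.46313·0.53687·0.00374572) = √(0.000931338) = 0.03052.
z = (0.43675 − 0.46955)/0.03052 = -0.03280/0.03052 = -1.075.
p-value = 2·P(Z > 1.075) ≈ 0.2824.

z = -1.075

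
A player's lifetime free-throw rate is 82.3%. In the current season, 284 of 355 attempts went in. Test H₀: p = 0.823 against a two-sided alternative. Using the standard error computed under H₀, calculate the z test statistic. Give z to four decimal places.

p̂ = 284/355 ≈ 0.800000.
Under H₀, SE = √(0.823·0.177/355) = √(0.000410341) = 0.020257.
z = (0.800000 − 0.823)/0.020257 = -0.023000/0.020257 = -1.1354.
p-value = 2·P(Z > 1.135) ≈ 0.2562.

z = -1.1354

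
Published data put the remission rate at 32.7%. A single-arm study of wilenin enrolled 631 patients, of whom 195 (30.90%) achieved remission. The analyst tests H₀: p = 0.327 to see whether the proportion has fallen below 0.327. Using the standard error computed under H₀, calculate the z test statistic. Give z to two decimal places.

p̂ = 195/631 ≈ 0.3090.
Standard error under H₀: √(0.327×0.673/631) = 0.0187.
z = (0.3090 − 0.327)/0.0187 = -0.0180/0.0187 = -0.96.
p-value = P(Z < -0.962) ≈ 0.1680.

z = -0.96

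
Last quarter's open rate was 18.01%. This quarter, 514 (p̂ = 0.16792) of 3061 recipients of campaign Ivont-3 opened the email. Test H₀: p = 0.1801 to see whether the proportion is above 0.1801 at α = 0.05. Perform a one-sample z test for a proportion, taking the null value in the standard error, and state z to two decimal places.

p̂ = 514/3061 = 0.16792.
Under H₀, SE = √(0.1801·0.8199/3061) = √(4.82404e-05) = 0.00695.
z = (0.16792 − 0.1801)/0.00695 = -0.01218/0.00695 = -1.75.
p-value = P(Z > -1.754) ≈ 0.9603, so at α = 0.05 we fail to reject H₀.

z = -1.75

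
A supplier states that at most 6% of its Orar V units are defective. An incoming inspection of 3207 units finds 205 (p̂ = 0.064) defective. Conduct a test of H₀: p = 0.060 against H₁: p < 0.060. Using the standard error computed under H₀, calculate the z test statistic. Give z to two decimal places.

p̂ = 205/3207 = 0.06392.
SE = √(p₀(1−p₀)/n) = √(0.0564/3207) = 0.00419.
z = (0.06392 − 0.06)/0.00419 = 0.00392/0.00419 = 0.94.
p-value = P(Z < 0.935) ≈ 0.8252.

z = 0.94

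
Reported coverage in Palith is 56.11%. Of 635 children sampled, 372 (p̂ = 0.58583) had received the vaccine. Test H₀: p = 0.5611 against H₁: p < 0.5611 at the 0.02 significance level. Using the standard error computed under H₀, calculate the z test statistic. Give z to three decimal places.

z = 1.256

p̂ = 372/635 ≈ 0.58583.
SE = √(p₀(1−p₀)/n) = √(0.24627/635) = 0.01969.
z = (0.58583 − 0.5611)/0.01969 = 0.02473/0.01969 = 1.256.
p-value = P(Z < 1.256) ≈ 0.8954. With α = 0.02, fail to reject H₀.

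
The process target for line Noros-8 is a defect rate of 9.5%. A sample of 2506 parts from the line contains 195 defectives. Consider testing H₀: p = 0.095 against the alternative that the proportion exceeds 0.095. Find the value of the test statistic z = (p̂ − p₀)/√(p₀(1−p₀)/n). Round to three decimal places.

z = -2.934

p̂ = 195/2506 = 0.077813.
Under H₀, SE = √(0.095·0.905/2506) = √(3.43077e-05) = 0.005857.
z = (0.077813 − 0.095)/0.005857 = -0.017187/0.005857 = -2.934.
p-value = P(Z > -2.934) ≈ 0.9983.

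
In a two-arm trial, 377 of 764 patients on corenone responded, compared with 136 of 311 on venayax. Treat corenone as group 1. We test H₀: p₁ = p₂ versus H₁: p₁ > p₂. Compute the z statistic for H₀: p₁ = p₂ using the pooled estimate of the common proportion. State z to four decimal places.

z = 1.6715

p̂₁ = 377/764 ≈ 0.493455, p̂₂ = 136/311 ≈ 0.437299.
Pooled p̂ = (377+136)/(764+311) = 513/1075 = 0.477209.
SE = √(0.249481 × 0.00452433) = 0.033597.
z = (0.493455 − 0.437299)/0.033597 = 0.056156/0.033597 = 1.6715.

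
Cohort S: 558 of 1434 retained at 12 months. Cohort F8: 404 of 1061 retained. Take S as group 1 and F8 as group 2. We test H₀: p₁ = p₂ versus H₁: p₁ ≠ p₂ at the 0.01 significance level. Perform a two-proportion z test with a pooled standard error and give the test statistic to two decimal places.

z = 0.42

p̂₁ = 558/1434 = 0.3891, p̂₂ = 404/1061 = 0.3808.
Pooled p̂ = (558+404)/(1434+1061) = 962/2495 = 0.3856.
SE = √(0.236906 × 0.00163986) = 0.0197.
z = (0.3891 − 0.3808)/0.0197 = 0.0083/0.0197 = 0.42.
Two-sided p-value ≈ 2·Φ(−0.424) = 0.6719. With α = 0.01, fail to reject H₀.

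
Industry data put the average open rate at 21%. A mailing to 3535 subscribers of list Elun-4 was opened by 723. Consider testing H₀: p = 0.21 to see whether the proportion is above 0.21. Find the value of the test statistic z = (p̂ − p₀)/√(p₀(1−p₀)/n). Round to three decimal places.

z = -0.799

p̂ = 723/3535 = 0.20453.
Standard error under H₀: √(0.21×0.79/3535) = 0.00685.
z = (0.20453 − 0.21)/0.00685 = -0.00547/0.00685 = -0.799.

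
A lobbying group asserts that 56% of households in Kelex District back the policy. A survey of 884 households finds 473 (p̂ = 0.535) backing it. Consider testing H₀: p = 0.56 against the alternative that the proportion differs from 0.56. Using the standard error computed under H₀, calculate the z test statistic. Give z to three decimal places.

z = -1.493

p̂ = 473/884 ≈ 0.53507.
Standard error under H₀: √(0.56×0.44/884) = 0.01670.
z = (0.53507 − 0.56)/0.01670 = -0.02493/0.01670 = -1.493.
p-value = 2·P(Z > 1.493) ≈ 0.1353.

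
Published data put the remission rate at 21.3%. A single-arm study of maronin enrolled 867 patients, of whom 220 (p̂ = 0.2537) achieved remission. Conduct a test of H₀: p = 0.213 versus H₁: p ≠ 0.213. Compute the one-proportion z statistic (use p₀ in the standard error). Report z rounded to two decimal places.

p̂ = 220/867 = 0.2537.
SE = √(p₀(1−p₀)/n) = √(0.16763/867) = 0.0139.
z = (0.2537 − 0.213)/0.0139 = 0.0407/0.0139 = 2.93.

z = 2.93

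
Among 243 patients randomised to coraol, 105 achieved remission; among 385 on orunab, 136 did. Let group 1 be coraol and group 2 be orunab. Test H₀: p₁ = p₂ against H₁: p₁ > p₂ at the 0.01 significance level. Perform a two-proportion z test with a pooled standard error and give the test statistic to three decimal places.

p̂₁ = 105/243 ≈ 0.43210, p̂₂ = 136/385 ≈ 0.35325.
Pooled p̂ = (105+136)/(243+385) = 241/628 = 0.38376.
SE = √(0.236488 × 0.00671263) = 0.03984.
z = (0.43210 − 0.35325)/0.03984 = 0.07885/0.03984 = 1.979.
p-value = P(Z > 1.979) ≈ 0.0239, so at α = 0.01 we fail to reject H₀.

z = 1.979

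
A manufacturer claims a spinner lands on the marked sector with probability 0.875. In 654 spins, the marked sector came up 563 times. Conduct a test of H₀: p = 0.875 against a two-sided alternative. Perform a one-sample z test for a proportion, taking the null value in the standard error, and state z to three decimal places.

z = -1.094

p̂ = 563/654 = 0.86086.
SE = √(p₀(1−p₀)/n) = √(0.10938/654) = 0.01293.
z = (0.86086 − 0.875)/0.01293 = -0.01414/0.01293 = -1.094.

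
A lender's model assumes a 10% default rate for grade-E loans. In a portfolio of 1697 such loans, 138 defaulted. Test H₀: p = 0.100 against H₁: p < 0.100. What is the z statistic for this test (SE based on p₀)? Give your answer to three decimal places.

p̂ = 138/1697 ≈ 0.081320.
Standard error under H₀: √(0.1×0.9/1697) = 0.007282.
z = (0.081320 − 0.1)/0.007282 = -0.018680/0.007282 = -2.565.
p-value = P(Z < -2.565) ≈ 0.0052.

z = -2.565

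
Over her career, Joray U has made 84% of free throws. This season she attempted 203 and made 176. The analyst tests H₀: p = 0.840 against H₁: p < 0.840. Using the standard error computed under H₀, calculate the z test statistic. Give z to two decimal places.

z = 1.05

p̂ = 176/203 ≈ 0.8670.
Under H₀, SE = √(0.84·0.16/203) = √(0.000662069) = 0.0257.
z = (0.8670 − 0.84)/0.0257 = 0.0270/0.0257 = 1.05.
p-value = P(Z < 1.049) ≈ 0.8529.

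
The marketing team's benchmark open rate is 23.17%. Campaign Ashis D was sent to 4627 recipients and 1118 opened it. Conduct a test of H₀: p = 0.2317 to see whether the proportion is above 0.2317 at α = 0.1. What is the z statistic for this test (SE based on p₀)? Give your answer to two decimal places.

z = 1.60

p̂ = 1118/4627 = 0.2416.
SE = √(p₀(1−p₀)/n) = √(0.17802/4627) = 0.0062.
z = (0.2416 − 0.2317)/0.0062 = 0.0099/0.0062 = 1.60.
p-value = P(Z > 1.600) ≈ 0.0548, so at α = 0.1 we reject H₀.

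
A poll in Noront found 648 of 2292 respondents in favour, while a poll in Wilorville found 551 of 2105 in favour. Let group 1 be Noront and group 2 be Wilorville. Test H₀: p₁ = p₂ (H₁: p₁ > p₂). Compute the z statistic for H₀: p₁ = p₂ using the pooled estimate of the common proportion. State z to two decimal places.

p̂₁ = 648/2292 = 0.2827, p̂₂ = 551/2105 = 0.2618.
Pooled p̂ = (648+551)/(2292+2105) = 1199/4397 = 0.2727.
SE = √(p̂(1−p̂)(1/n₁+1/n₂)) = √(0.2727·0.7273·0.00091136) = √(0.000180748) = 0.0134.
z = (0.2827 − 0.2618)/0.0134 = 0.0209/0.0134 = 1.56.

z = 1.56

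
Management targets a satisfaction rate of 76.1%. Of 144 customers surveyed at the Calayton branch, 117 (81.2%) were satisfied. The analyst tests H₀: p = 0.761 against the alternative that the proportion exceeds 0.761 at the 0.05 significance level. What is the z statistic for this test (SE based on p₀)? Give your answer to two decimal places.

p̂ = 117/144 ≈ 0.8125.
Under H₀, SE = √(0.761·0.239/144) = √(0.00126305) = 0.0355.
z = (0.8125 − 0.761)/0.0355 = 0.0515/0.0355 = 1.45.
p-value = P(Z > 1.449) ≈ 0.0737, so at α = 0.05 we fail to reject H₀.

z = 1.45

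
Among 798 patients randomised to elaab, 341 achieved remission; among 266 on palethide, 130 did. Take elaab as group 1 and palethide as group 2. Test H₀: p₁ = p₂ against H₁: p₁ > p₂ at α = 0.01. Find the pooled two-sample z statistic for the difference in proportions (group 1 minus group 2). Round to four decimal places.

p̂₁ = 341/798 = 0.427318, p̂₂ = 130/266 = 0.488722.
Pooled p̂ = (341+130)/(798+266) = 471/1064 = 0.442669.
SE = √(0.246713 × 0.00501253) = 0.035166.
z = (0.427318 − 0.488722)/0.035166 = -0.061404/0.035166 = -1.7461.
p-value = P(Z > -1.746) ≈ 0.9596. With α = 0.01, fail to reject H₀.

z = -1.7461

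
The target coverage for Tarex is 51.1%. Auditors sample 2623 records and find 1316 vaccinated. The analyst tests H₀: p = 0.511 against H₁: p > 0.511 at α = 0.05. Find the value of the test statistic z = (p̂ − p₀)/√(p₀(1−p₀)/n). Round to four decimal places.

z = -0.9512

p̂ = 1316/2623 ≈ 0.501716.
SE = √(p₀(1−p₀)/n) = √(0.24988/2623) = 0.009760.
z = (0.501716 − 0.511)/0.009760 = -0.009284/0.009760 = -0.9512.
p-value = P(Z > -0.951) ≈ 0.8293, so at α = 0.05 we fail to reject H₀.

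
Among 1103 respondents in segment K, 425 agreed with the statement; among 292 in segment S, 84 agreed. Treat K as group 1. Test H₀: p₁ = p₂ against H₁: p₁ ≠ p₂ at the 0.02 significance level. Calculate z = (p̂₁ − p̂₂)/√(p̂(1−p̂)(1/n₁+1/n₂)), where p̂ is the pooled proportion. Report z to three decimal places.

z = 3.082

p̂₁ = 425/1103 = 0.38531, p̂₂ = 84/292 = 0.28767.
Pooled p̂ = (425+84)/(1103+292) = 509/1395 = 0.36487.
SE = √(0.231741 × 0.00433128) = 0.03168.
z = (0.38531 − 0.28767)/0.03168 = 0.09764/0.03168 = 3.082.
p-value = 2·P(Z > 3.082) ≈ 0.0021; since p < α = 0.02, reject H₀.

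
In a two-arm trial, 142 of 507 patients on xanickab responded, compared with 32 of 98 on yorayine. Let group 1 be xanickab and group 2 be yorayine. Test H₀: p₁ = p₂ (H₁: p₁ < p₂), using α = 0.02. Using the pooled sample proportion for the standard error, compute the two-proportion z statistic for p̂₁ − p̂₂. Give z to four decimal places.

p̂₁ = 142/507 = 0.280079, p̂₂ = 32/98 = 0.326531.
Pooled p̂ = (142+32)/(507+98) = 174/605 = 0.287603.
SE = √(p̂(1−p̂)(1/n₁+1/n₂)) = √(0.287603·0.712397·0.0121765) = √(0.00249481) = 0.049948.
z = (0.280079 − 0.326531)/0.049948 = -0.046452/0.049948 = -0.9300.
p-value = P(Z < -0.930) ≈ 0.1762. With α = 0.02, fail to reject H₀.

z = -0.9300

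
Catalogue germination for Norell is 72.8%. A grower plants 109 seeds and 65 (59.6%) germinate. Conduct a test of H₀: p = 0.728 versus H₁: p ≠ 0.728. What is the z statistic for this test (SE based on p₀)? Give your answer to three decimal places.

z = -3.089

p̂ = 65/109 ≈ 0.59633.
Standard error under H₀: √(0.728×0.272/109) = 0.04262.
z = (0.59633 − 0.728)/0.04262 = -0.13167/0.04262 = -3.089.
Two-sided p-value ≈ 2·Φ(−3.089) = 0.0020.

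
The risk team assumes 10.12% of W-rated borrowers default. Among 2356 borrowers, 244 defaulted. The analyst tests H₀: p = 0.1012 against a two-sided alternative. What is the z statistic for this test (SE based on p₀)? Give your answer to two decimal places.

p̂ = 244/2356 = 0.10357.
Under H₀, SE = √(0.1012·0.8988/2356) = √(3.86072e-05) = 0.00621.
z = (0.10357 − 0.1012)/0.00621 = 0.00237/0.00621 = 0.38.

z = 0.38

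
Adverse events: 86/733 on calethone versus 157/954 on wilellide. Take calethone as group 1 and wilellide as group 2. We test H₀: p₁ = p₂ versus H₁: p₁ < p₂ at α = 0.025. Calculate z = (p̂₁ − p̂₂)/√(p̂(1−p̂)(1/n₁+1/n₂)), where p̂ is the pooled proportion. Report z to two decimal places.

p̂₁ = 86/733 = 0.11733, p̂₂ = 157/954 = 0.16457.
Pooled p̂ = (86+157)/(733+954) = 243/1687 = 0.14404.
SE = √(0.123294 × 0.00241247) = 0.01725.
z = (0.11733 − 0.16457)/0.01725 = -0.04724/0.01725 = -2.74.
p-value = P(Z < -2.739) ≈ 0.0031. With α = 0.025, reject H₀.

z = -2.74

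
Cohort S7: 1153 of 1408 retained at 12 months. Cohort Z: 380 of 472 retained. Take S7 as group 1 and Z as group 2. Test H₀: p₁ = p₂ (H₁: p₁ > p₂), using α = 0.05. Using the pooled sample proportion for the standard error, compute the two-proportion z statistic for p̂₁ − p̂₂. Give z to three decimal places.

z = 0.669

p̂₁ = 1153/1408 = 0.81889, p̂₂ = 380/472 = 0.80508.
Pooled p̂ = (1153+380)/(1408+472) = 1533/1880 = 0.81543.
SE = √(p̂(1−p̂)(1/n₁+1/n₂)) = √(0.81543·0.18457·0.00282887) = √(0.000425764) = 0.02063.
z = (0.81889 − 0.80508)/0.02063 = 0.01381/0.02063 = 0.669.
p-value = P(Z > 0.669) ≈ 0.2517; since p > α = 0.05, fail to reject H₀.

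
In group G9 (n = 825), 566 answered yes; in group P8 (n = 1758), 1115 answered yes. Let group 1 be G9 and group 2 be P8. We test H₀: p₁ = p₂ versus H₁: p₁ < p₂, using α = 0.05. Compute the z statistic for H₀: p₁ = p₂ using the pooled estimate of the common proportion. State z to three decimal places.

p̂₁ = 566/825 ≈ 0.68606, p̂₂ = 1115/1758 ≈ 0.63424.
Pooled p̂ = (566+1115)/(825+1758) = 1681/2583 = 0.65079.
SE = √(0.227261 × 0.00178095) = 0.02012.
z = (0.68606 − 0.63424)/0.02012 = 0.05182/0.02012 = 2.576.
p-value = P(Z < 2.576) ≈ 0.9950; since p > α = 0.05, fail to reject H₀.

z = 2.576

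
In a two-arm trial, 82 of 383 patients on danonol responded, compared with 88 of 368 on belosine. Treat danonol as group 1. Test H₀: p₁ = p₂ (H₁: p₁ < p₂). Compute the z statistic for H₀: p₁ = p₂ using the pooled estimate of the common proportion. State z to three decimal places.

p̂₁ = 82/383 ≈ 0.21410, p̂₂ = 88/368 ≈ 0.23913.
Pooled p̂ = (82+88)/(383+368) = 170/751 = 0.22636.
SE = √(p̂(1−p̂)(1/n₁+1/n₂)) = √(0.22636·0.77364·0.00532836) = √(0.000933122) = 0.03055.
z = (0.21410 − 0.23913)/0.03055 = -0.02503/0.03055 = -0.819.
p-value = P(Z < -0.819) ≈ 0.2063.

z = -0.819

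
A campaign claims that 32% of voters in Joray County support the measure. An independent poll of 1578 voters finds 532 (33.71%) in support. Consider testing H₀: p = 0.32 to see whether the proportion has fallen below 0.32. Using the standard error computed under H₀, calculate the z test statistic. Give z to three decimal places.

z = 1.459

p̂ = 532/1578 = 0.337136.
SE = √(p₀(1−p₀)/n) = √(0.2176/1578) = 0.011743.
z = (0.337136 − 0.32)/0.011743 = 0.017136/0.011743 = 1.459.
p-value = P(Z < 1.459) ≈ 0.9277.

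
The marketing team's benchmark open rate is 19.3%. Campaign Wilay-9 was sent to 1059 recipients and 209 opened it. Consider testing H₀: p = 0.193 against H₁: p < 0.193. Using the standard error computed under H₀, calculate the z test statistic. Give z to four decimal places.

p̂ = 209/1059 = 0.197356.
Standard error under H₀: √(0.193×0.807/1059) = 0.012127.
z = (0.197356 − 0.193)/0.012127 = 0.004356/0.012127 = 0.3592.

z = 0.3592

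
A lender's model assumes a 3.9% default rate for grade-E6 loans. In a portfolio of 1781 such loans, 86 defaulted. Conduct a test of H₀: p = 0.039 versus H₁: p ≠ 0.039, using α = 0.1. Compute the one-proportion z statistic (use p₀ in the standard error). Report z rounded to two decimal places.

z = 2.02

p̂ = 86/1781 ≈ 0.0483.
Under H₀, SE = √(0.039·0.961/1781) = √(2.10438e-05) = 0.0046.
z = (0.0483 − 0.039)/0.0046 = 0.0093/0.0046 = 2.02.
Two-sided p-value ≈ 2·Φ(−2.025) = 0.0429. With α = 0.1, reject H₀.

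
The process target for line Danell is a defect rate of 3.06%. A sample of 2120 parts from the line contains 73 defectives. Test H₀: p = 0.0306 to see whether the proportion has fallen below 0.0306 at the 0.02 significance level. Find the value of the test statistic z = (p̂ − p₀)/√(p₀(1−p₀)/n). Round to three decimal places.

z = 1.025

p̂ = 73/2120 = 0.034434.
SE = √(p₀(1−p₀)/n) = √(0.029664/2120) = 0.003741.
z = (0.034434 − 0.0306)/0.003741 = 0.003834/0.003741 = 1.025.
p-value = P(Z < 1.025) ≈ 0.8473; since p > α = 0.02, fail to reject H₀.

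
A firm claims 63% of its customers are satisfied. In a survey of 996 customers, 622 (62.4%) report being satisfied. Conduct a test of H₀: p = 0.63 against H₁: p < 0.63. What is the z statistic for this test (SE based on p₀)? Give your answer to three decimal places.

p̂ = 622/996 = 0.624498.
SE = √(p₀(1−p₀)/n) = √(0.2331/996) = 0.015298.
z = (0.624498 − 0.63)/0.015298 = -0.005502/0.015298 = -0.360.
p-value = P(Z < -0.360) ≈ 0.3596.

z = -0.360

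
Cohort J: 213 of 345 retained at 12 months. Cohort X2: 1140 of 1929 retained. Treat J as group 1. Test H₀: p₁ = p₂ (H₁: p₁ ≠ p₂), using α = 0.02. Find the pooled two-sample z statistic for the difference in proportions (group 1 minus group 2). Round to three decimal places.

p̂₁ = 213/345 = 0.61739, p̂₂ = 1140/1929 = 0.59098.
Pooled p̂ = (213+1140)/(345+1929) = 1353/2274 = 0.59499.
SE = √(p̂(1−p̂)(1/n₁+1/n₂)) = √(0.59499·0.40501·0.00341695) = √(0.000823409) = 0.02870.
z = (0.61739 − 0.59098)/0.02870 = 0.02641/0.02870 = 0.920.
p-value = 2·P(Z > 0.920) ≈ 0.3574; since p > α = 0.02, fail to reject H₀.

z = 0.920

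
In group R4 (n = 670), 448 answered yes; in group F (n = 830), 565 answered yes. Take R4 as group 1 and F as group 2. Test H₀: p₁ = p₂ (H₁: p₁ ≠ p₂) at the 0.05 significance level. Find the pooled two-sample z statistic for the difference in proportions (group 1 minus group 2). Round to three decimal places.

z = -0.496

p̂₁ = 448/670 ≈ 0.66866, p̂₂ = 565/830 ≈ 0.68072.
Pooled p̂ = (448+565)/(670+830) = 1013/1500 = 0.67533.
SE = √(p̂(1−p̂)(1/n₁+1/n₂)) = √(0.67533·0.32467·0.00269736) = √(0.000591418) = 0.02432.
z = (0.66866 − 0.68072)/0.02432 = -0.01206/0.02432 = -0.496.
Two-sided p-value ≈ 2·Φ(−0.496) = 0.6198. With α = 0.05, fail to reject H₀.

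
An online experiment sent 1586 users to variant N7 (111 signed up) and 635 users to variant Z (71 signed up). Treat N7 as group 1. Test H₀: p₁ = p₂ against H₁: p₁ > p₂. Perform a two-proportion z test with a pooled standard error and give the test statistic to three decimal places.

p̂₁ = 111/1586 ≈ 0.06999, p̂₂ = 71/635 ≈ 0.11181.
Pooled p̂ = (111+71)/(1586+635) = 182/2221 = 0.08195.
SE = √(0.0752301 × 0.00220532) = 0.01288.
z = (0.06999 − 0.11181)/0.01288 = -0.04182/0.01288 = -3.247.

z = -3.247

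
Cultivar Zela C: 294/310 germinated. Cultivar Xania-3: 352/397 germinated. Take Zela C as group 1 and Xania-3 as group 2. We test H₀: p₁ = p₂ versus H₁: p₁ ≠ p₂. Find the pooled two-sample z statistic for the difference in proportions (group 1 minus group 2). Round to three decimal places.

z = 2.901

p̂₁ = 294/310 = 0.94839, p̂₂ = 352/397 = 0.88665.
Pooled p̂ = (294+352)/(310+397) = 646/707 = 0.91372.
SE = √(p̂(1−p̂)(1/n₁+1/n₂)) = √(0.91372·0.08628·0.0057447) = √(0.000452888) = 0.02128.
z = (0.94839 − 0.88665)/0.02128 = 0.06174/0.02128 = 2.901.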